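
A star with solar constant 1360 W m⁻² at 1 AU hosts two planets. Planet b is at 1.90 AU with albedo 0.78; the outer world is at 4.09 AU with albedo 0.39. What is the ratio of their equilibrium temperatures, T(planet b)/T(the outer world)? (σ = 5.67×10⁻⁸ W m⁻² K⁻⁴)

T_eq = [S₀(1−A)/(4σd²)]^(1/4), so T ∝ (1−A)^(1/4) / √d.
T₁ = [1360×0.22/(4×5.67×10⁻⁸×1.90²)]^(1/4) = 138.26 K.
T₂ = [1360×0.61/(4×5.67×10⁻⁸×4.09²)]^(1/4) = 121.60 K.

T₁/T₂ ≈ 1.137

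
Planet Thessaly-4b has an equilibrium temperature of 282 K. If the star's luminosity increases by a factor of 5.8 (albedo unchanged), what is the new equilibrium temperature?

T_eq ∝ L^(1/4) · d^(−1/2).
T′ = 282 × 5.8^(1/4) = 438 K.

T_eq ≈ 438 K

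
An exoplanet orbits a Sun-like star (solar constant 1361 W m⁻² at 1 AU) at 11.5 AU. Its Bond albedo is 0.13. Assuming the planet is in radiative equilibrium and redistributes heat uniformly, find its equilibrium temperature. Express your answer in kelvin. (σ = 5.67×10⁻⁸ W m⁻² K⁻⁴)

T_eq ≈ 79.3 K

Flux at 11.5 AU: S = 1361/11.5² = 10.3 W m⁻².
Energy balance: absorbed = emitted ⇒ πR²·S(1−A) = 4πR²·σT_eq⁴, so T_eq⁴ = S(1−A)/(4σ).
T_eq = [10.3 × 0.87 / (4 × 5.67×10⁻⁸)]^(1/4) = (3.95×10⁷)^(1/4) = 79.3 K.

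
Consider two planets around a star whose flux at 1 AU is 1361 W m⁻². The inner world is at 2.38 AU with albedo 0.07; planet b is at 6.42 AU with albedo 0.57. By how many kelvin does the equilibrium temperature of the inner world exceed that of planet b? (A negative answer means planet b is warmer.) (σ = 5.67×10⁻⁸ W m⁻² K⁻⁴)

ΔT ≈ 88.2 K

T_eq = [S₀(1−A)/(4σd²)]^(1/4), so T ∝ (1−A)^(1/4) / √d.
T₁ = [1361×0.93/(4×5.67×10⁻⁸×2.38²)]^(1/4) = 177.17 K.
T₂ = [1361×0.43/(4×5.67×10⁻⁸×6.42²)]^(1/4) = 88.95 K.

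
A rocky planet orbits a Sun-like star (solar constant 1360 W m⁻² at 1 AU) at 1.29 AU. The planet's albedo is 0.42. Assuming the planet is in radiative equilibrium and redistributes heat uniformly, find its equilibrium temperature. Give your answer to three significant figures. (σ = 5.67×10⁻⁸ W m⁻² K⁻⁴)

Flux at 1.29 AU: S = 1360/1.29² = 817 W m⁻².
Energy balance: absorbed = emitted ⇒ πR²·S(1−A) = 4πR²·σT_eq⁴, so T_eq⁴ = S(1−A)/(4σ).
T_eq = [817 × 0.58 / (4 × 5.67×10⁻⁸)]^(1/4) = (2.09×10⁹)^(1/4) = 214 K.

T_eq ≈ 214 K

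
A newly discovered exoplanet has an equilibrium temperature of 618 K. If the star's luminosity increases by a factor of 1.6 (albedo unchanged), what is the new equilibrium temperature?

T_eq ∝ L^(1/4) · d^(−1/2).
T′ = 618 × 1.6^(1/4) = 695 K.

T_eq ≈ 695 K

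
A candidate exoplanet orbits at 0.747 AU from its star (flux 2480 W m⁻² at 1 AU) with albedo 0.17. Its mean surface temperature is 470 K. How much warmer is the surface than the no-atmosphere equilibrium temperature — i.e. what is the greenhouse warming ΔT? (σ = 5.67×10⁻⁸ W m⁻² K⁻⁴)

ΔT ≈ 112.9 K

S = 2480/0.747² = 4444 W m⁻².
T_eq = [S(1−A)/(4σ)]^(1/4) = [4444×0.83/(4×5.67×10⁻⁸)]^(1/4) = 357.1 K.
ΔT = T_surf − T_eq = 470 − 357.1.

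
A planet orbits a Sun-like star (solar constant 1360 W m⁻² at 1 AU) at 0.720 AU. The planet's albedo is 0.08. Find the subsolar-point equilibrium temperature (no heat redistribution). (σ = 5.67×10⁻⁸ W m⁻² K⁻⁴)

Flux at 0.720 AU: S = 1360/0.720² = 2620 W m⁻².
At the subsolar point the surface absorbs S(1−A) and emits σT⁴ per unit area — no factor of 4, since only the local patch is in balance.
T = [2620 × 0.92 / 5.67×10⁻⁸]^(1/4) = (4.26×10¹⁰)^(1/4) = 454 K.

T_ss ≈ 454 K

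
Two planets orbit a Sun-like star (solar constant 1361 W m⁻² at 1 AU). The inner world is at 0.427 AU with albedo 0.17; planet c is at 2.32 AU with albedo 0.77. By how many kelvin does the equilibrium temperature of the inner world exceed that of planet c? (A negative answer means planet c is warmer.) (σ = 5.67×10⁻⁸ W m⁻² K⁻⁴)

ΔT ≈ 280.0 K

T_eq = [S₀(1−A)/(4σd²)]^(1/4), so T ∝ (1−A)^(1/4) / √d.
T₁ = [1361×0.83/(4×5.67×10⁻⁸×0.427²)]^(1/4) = 406.55 K.
T₂ = [1361×0.23/(4×5.67×10⁻⁸×2.32²)]^(1/4) = 126.54 K.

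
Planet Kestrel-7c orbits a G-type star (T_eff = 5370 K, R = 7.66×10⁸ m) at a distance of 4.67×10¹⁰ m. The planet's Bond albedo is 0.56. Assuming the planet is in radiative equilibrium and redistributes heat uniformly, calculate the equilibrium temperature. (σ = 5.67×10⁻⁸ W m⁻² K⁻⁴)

L = 4πR_⋆²σT_⋆⁴ = 4π(7.66×10⁸)² × 5.67×10⁻⁸ × (5370)⁴ = 3.48×10²⁶ W.
S = L/(4πd²) = 1.27×10⁴ W m⁻².
Energy balance: absorbed = emitted ⇒ πR²·S(1−A) = 4πR²·σT_eq⁴, so T_eq⁴ = S(1−A)/(4σ).
T_eq = [1.27×10⁴ × 0.44 / (4 × 5.67×10⁻⁸)]^(1/4) = (2.46×10¹⁰)^(1/4) = 396 K.

T_eq ≈ 396 K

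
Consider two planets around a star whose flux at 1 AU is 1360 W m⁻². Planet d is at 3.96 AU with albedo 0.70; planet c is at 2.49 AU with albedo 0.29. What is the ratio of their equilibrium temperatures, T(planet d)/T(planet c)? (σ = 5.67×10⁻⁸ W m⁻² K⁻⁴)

T_eq = [S₀(1−A)/(4σd²)]^(1/4), so T ∝ (1−A)^(1/4) / √d.
T₁ = [1360×0.30/(4×5.67×10⁻⁸×3.96²)]^(1/4) = 103.49 K.
T₂ = [1360×0.71/(4×5.67×10⁻⁸×2.49²)]^(1/4) = 161.88 K.

T₁/T₂ ≈ 0.639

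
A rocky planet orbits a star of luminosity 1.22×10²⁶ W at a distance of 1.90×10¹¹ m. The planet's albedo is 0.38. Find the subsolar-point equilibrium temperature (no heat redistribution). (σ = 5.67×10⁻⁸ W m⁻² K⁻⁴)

T_ss ≈ 233 K

Flux: S = L/(4πd²) = 1.22×10²⁶/(4π×(1.90×10¹¹)²) = 269 W m⁻².
At the subsolar point the surface absorbs S(1−A) and emits σT⁴ per unit area — no factor of 4, since only the local patch is in balance.
T = [269 × 0.62 / 5.67×10⁻⁸]^(1/4) = (2.94×10⁹)^(1/4) = 233 K.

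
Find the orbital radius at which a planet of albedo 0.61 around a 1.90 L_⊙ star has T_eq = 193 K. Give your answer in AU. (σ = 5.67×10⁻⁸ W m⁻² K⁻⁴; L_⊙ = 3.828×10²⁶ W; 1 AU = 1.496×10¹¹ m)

d ≈ 1.79 AU

L = 1.90 × 3.828×10²⁶ = 7.27×10²⁶ W.
From T_eq⁴ = L(1−A)/(16πσd²): d = √[L(1−A)/(16πσT_eq⁴)].
d = √[7.27×10²⁶ × 0.39 / (16π × 5.67×10⁻⁸ × (193)⁴)] = 2.68×10¹¹ m = 1.79 AU.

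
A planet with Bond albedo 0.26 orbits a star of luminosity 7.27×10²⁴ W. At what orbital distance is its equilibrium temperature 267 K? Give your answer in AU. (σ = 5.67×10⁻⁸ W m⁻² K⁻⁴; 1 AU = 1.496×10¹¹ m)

From T_eq⁴ = L(1−A)/(16πσd²): d = √[L(1−A)/(16πσT_eq⁴)].
d = √[7.27×10²⁴ × 0.74 / (16π × 5.67×10⁻⁸ × (267)⁴)] = 1.93×10¹⁰ m = 0.129 AU.

d ≈ 0.129 AU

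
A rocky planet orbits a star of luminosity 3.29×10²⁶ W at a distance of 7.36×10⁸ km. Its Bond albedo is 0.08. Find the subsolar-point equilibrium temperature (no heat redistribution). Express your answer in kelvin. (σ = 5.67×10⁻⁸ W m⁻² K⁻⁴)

T_ss ≈ 167 K

d = 7.36×10⁸ km = 7.36×10¹¹ m.
Flux: S = L/(4πd²) = 3.29×10²⁶/(4π×(7.36×10¹¹)²) = 48.3 W m⁻².
At the subsolar point the surface absorbs S(1−A) and emits σT⁴ per unit area — no factor of 4, since only the local patch is in balance.
T = [48.3 × 0.92 / 5.67×10⁻⁸]^(1/4) = (7.84×10⁸)^(1/4) = 167 K.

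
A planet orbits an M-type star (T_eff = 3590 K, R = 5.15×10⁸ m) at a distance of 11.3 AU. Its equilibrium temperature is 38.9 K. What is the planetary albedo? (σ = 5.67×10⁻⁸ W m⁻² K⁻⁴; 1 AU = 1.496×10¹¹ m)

A ≈ 0.41

d = 11.3 AU = 1.69×10¹² m.
L = 4πR_⋆²σT_⋆⁴ = 4π(5.15×10⁸)² × 5.67×10⁻⁸ × (3590)⁴ = 3.14×10²⁵ W.
S = L/(4πd²) = 0.874 W m⁻².
From T_eq⁴ = S(1−A)/(4σ): 1−A = 4σT_eq⁴/S.
1−A = 4 × 5.67×10⁻⁸ × (38.9)⁴ / 0.874 = 0.594.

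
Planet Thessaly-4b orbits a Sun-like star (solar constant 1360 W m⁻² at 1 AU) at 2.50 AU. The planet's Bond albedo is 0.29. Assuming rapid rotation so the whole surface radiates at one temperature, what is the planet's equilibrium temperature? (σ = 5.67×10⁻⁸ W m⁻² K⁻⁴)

T_eq ≈ 162 K

Flux at 2.50 AU: S = 1360/2.50² = 218 W m⁻².
Energy balance: absorbed = emitted ⇒ πR²·S(1−A) = 4πR²·σT_eq⁴, so T_eq⁴ = S(1−A)/(4σ).
T_eq = [218 × 0.71 / (4 × 5.67×10⁻⁸)]^(1/4) = (6.81×10⁸)^(1/4) = 162 K.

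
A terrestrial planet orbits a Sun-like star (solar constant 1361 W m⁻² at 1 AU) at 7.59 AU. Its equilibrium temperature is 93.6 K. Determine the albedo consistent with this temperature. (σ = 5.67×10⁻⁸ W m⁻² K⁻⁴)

A ≈ 0.26

Flux at 7.59 AU: S = 1361/7.59² = 23.6 W m⁻².
From T_eq⁴ = S(1−A)/(4σ): 1−A = 4σT_eq⁴/S.
1−A = 4 × 5.67×10⁻⁸ × (93.6)⁴ / 23.6 = 0.737.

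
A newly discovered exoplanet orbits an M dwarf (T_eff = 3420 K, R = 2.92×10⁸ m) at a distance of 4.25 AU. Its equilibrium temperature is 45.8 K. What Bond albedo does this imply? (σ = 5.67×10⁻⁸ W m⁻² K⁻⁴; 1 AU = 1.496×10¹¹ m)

A ≈ 0.39

d = 4.25 AU = 6.36×10¹¹ m.
L = 4πR_⋆²σT_⋆⁴ = 4π(2.92×10⁸)² × 5.67×10⁻⁸ × (3420)⁴ = 8.31×10²⁴ W.
S = L/(4πd²) = 1.64 W m⁻².
From T_eq⁴ = S(1−A)/(4σ): 1−A = 4σT_eq⁴/S.
1−A = 4 × 5.67×10⁻⁸ × (45.8)⁴ / 1.64 = 0.610.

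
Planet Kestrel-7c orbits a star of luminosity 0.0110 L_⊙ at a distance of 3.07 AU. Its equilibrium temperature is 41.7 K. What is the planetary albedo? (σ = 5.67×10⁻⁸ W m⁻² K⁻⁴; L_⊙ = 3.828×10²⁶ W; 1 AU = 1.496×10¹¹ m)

d = 3.07 AU = 4.59×10¹¹ m.
L = 0.0110 × 3.828×10²⁶ = 4.21×10²⁴ W.
Flux: S = L/(4πd²) = 4.21×10²⁴/(4π×(4.59×10¹¹)²) = 1.59 W m⁻².
From T_eq⁴ = S(1−A)/(4σ): 1−A = 4σT_eq⁴/S.
1−A = 4 × 5.67×10⁻⁸ × (41.7)⁴ / 1.59 = 0.432.

A ≈ 0.57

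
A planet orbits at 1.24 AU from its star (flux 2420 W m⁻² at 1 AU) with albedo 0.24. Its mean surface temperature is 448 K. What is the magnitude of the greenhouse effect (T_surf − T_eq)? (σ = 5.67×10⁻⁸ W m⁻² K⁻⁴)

ΔT ≈ 178.5 K

S = 2420/1.24² = 1574 W m⁻².
T_eq = [S(1−A)/(4σ)]^(1/4) = [1574×0.76/(4×5.67×10⁻⁸)]^(1/4) = 269.5 K.
ΔT = T_surf − T_eq = 448 − 269.5.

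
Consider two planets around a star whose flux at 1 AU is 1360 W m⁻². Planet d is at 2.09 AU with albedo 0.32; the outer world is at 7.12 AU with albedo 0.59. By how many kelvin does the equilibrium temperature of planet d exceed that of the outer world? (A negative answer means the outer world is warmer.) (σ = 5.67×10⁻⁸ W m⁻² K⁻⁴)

ΔT ≈ 91.3 K

T_eq = [S₀(1−A)/(4σd²)]^(1/4), so T ∝ (1−A)^(1/4) / √d.
T₁ = [1360×0.68/(4×5.67×10⁻⁸×2.09²)]^(1/4) = 174.79 K.
T₂ = [1360×0.41/(4×5.67×10⁻⁸×7.12²)]^(1/4) = 83.45 K.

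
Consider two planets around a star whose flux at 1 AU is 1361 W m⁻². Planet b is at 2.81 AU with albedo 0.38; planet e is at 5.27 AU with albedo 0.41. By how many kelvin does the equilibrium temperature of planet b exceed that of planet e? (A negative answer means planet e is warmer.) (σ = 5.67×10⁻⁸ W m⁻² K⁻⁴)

ΔT ≈ 41.1 K

T_eq = [S₀(1−A)/(4σd²)]^(1/4), so T ∝ (1−A)^(1/4) / √d.
T₁ = [1361×0.62/(4×5.67×10⁻⁸×2.81²)]^(1/4) = 147.33 K.
T₂ = [1361×0.59/(4×5.67×10⁻⁸×5.27²)]^(1/4) = 106.26 K.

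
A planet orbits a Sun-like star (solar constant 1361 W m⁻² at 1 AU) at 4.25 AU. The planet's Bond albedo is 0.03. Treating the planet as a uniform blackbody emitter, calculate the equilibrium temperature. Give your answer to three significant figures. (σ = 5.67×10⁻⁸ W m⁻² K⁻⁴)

Flux at 4.25 AU: S = 1361/4.25² = 75.3 W m⁻².
Energy balance: absorbed = emitted ⇒ πR²·S(1−A) = 4πR²·σT_eq⁴, so T_eq⁴ = S(1−A)/(4σ).
T_eq = [75.3 × 0.97 / (4 × 5.67×10⁻⁸)]^(1/4) = (3.22×10⁸)^(1/4) = 134 K.

T_eq ≈ 134 K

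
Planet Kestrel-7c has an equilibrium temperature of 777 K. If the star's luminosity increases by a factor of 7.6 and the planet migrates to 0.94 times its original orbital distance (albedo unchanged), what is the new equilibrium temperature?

T_eq ∝ L^(1/4) · d^(−1/2).
T′ = 777 × 7.6^(1/4) / 0.94^(1/2) = 1330 K.

T_eq ≈ 1330 K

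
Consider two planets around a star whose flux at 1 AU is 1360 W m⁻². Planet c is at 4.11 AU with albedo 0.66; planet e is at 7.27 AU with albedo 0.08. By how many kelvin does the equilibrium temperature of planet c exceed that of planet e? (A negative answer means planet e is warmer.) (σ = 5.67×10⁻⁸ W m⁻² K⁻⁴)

ΔT ≈ 3.7 K

T_eq = [S₀(1−A)/(4σd²)]^(1/4), so T ∝ (1−A)^(1/4) / √d.
T₁ = [1360×0.34/(4×5.67×10⁻⁸×4.11²)]^(1/4) = 104.81 K.
T₂ = [1360×0.92/(4×5.67×10⁻⁸×7.27²)]^(1/4) = 101.08 K.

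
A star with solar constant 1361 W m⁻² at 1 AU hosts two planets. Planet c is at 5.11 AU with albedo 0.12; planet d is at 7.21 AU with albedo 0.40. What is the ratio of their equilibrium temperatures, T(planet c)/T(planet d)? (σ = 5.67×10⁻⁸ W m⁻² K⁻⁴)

T₁/T₂ ≈ 1.307

T_eq = [S₀(1−A)/(4σd²)]^(1/4), so T ∝ (1−A)^(1/4) / √d.
T₁ = [1361×0.88/(4×5.67×10⁻⁸×5.11²)]^(1/4) = 119.25 K.
T₂ = [1361×0.60/(4×5.67×10⁻⁸×7.21²)]^(1/4) = 91.23 K.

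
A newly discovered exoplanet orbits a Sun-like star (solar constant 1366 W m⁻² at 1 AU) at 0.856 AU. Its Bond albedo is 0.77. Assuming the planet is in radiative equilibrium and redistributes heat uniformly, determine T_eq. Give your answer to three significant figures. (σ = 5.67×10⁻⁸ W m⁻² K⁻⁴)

T_eq ≈ 209 K

Flux at 0.856 AU: S = 1366/0.856² = 1860 W m⁻².
Energy balance: absorbed = emitted ⇒ πR²·S(1−A) = 4πR²·σT_eq⁴, so T_eq⁴ = S(1−A)/(4σ).
T_eq = [1860 × 0.23 / (4 × 5.67×10⁻⁸)]^(1/4) = (1.89×10⁹)^(1/4) = 209 K.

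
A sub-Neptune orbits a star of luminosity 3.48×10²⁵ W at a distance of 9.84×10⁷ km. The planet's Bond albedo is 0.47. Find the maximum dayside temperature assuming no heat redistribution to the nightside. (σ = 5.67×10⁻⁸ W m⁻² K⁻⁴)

d = 9.84×10⁷ km = 9.84×10¹⁰ m.
Flux: S = L/(4πd²) = 3.48×10²⁵/(4π×(9.84×10¹⁰)²) = 286 W m⁻².
With no redistribution each surface element balances locally: S(1−A) = σT⁴.
T = [286 × 0.53 / 5.67×10⁻⁸]^(1/4) = (2.67×10⁹)^(1/4) = 227 K.

T_ss ≈ 227 K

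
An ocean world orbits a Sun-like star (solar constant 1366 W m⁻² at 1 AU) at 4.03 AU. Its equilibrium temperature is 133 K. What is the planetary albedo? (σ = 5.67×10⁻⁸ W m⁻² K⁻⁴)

A ≈ 0.16

Flux at 4.03 AU: S = 1366/4.03² = 84.1 W m⁻².
From T_eq⁴ = S(1−A)/(4σ): 1−A = 4σT_eq⁴/S.
1−A = 4 × 5.67×10⁻⁸ × (133)⁴ / 84.1 = 0.844.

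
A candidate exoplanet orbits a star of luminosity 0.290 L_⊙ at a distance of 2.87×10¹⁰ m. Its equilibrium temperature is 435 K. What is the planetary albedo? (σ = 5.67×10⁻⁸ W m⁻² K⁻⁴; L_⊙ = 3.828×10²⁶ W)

L = 0.290 × 3.828×10²⁶ = 1.11×10²⁶ W.
Flux: S = L/(4πd²) = 1.11×10²⁶/(4π×(2.87×10¹⁰)²) = 1.07×10⁴ W m⁻².
From T_eq⁴ = S(1−A)/(4σ): 1−A = 4σT_eq⁴/S.
1−A = 4 × 5.67×10⁻⁸ × (435)⁴ / 1.07×10⁴ = 0.757.

A ≈ 0.24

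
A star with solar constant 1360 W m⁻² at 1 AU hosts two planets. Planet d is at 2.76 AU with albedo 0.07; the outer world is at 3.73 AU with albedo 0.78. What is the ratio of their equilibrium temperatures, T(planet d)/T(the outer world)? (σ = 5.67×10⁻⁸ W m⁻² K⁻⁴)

T₁/T₂ ≈ 1.667

T_eq = [S₀(1−A)/(4σd²)]^(1/4), so T ∝ (1−A)^(1/4) / √d.
T₁ = [1360×0.93/(4×5.67×10⁻⁸×2.76²)]^(1/4) = 164.49 K.
T₂ = [1360×0.22/(4×5.67×10⁻⁸×3.73²)]^(1/4) = 98.68 K.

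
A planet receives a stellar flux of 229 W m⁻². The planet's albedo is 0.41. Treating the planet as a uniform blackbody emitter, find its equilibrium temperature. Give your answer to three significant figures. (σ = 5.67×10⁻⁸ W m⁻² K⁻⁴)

Energy balance: absorbed = emitted ⇒ πR²·S(1−A) = 4πR²·σT_eq⁴, so T_eq⁴ = S(1−A)/(4σ).
T_eq = [229 × 0.59 / (4 × 5.67×10⁻⁸)]^(1/4) = (5.96×10⁸)^(1/4) = 156 K.

T_eq ≈ 156 K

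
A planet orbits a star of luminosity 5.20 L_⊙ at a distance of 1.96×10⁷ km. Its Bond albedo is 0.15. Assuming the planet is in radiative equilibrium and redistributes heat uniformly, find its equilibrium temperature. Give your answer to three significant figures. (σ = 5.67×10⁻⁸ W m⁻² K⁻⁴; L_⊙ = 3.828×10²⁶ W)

T_eq ≈ 1110 K

d = 1.96×10⁷ km = 1.96×10¹⁰ m.
L = 5.20 × 3.828×10²⁶ = 1.99×10²⁷ W.
Flux: S = L/(4πd²) = 1.99×10²⁷/(4π×(1.96×10¹⁰)²) = 4.12×10⁵ W m⁻².
Energy balance: absorbed = emitted ⇒ πR²·S(1−A) = 4πR²·σT_eq⁴, so T_eq⁴ = S(1−A)/(4σ).
T_eq = [4.12×10⁵ × 0.85 / (4 × 5.67×10⁻⁸)]^(1/4) = (1.55×10¹²)^(1/4) = 1110 K.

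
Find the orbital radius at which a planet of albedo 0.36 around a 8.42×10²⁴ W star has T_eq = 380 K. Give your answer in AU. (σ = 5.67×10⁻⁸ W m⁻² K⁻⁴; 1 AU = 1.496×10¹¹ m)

From T_eq⁴ = L(1−A)/(16πσd²): d = √[L(1−A)/(16πσT_eq⁴)].
d = √[8.42×10²⁴ × 0.64 / (16π × 5.67×10⁻⁸ × (380)⁴)] = 9.52×10⁹ m = 0.0637 AU.

d ≈ 0.0637 AU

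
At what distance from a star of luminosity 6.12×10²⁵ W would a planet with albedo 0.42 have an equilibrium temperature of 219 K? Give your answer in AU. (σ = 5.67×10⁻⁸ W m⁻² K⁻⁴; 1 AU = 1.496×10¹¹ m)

d ≈ 0.492 AU

From T_eq⁴ = L(1−A)/(16πσd²): d = √[L(1−A)/(16πσT_eq⁴)].
d = √[6.12×10²⁵ × 0.58 / (16π × 5.67×10⁻⁸ × (219)⁴)] = 7.36×10¹⁰ m = 0.492 AU.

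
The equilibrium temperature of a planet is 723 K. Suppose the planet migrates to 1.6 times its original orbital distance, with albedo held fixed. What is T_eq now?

T_eq ≈ 572 K

T_eq ∝ L^(1/4) · d^(−1/2).
T′ = 723 / 1.6^(1/2) = 572 K.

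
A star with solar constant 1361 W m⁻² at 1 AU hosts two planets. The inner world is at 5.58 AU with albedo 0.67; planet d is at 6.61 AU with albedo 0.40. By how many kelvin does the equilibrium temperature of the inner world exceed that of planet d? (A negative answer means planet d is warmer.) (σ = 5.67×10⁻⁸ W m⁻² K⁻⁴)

T_eq = [S₀(1−A)/(4σd²)]^(1/4), so T ∝ (1−A)^(1/4) / √d.
T₁ = [1361×0.33/(4×5.67×10⁻⁸×5.58²)]^(1/4) = 89.30 K.
T₂ = [1361×0.60/(4×5.67×10⁻⁸×6.61²)]^(1/4) = 95.28 K.

ΔT ≈ -6.0 K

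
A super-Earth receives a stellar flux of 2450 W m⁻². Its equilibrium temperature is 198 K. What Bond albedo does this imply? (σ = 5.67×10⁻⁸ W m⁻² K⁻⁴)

A ≈ 0.86

From T_eq⁴ = S(1−A)/(4σ): 1−A = 4σT_eq⁴/S.
1−A = 4 × 5.67×10⁻⁸ × (198)⁴ / 2450 = 0.142.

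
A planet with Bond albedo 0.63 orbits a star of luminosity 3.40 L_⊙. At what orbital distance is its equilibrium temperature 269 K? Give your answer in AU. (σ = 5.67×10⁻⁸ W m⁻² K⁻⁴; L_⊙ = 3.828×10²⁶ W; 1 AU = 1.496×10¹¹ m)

d ≈ 1.20 AU

L = 3.40 × 3.828×10²⁶ = 1.30×10²⁷ W.
From T_eq⁴ = L(1−A)/(16πσd²): d = √[L(1−A)/(16πσT_eq⁴)].
d = √[1.30×10²⁷ × 0.37 / (16π × 5.67×10⁻⁸ × (269)⁴)] = 1.80×10¹¹ m = 1.20 AU.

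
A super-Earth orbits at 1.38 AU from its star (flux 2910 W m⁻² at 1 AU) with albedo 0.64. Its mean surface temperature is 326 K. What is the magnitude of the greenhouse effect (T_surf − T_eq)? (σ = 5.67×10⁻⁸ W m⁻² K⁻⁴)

ΔT ≈ 104.1 K

S = 2910/1.38² = 1528 W m⁻².
T_eq = [S(1−A)/(4σ)]^(1/4) = [1528×0.36/(4×5.67×10⁻⁸)]^(1/4) = 221.9 K.
ΔT = T_surf − T_eq = 326 − 221.9.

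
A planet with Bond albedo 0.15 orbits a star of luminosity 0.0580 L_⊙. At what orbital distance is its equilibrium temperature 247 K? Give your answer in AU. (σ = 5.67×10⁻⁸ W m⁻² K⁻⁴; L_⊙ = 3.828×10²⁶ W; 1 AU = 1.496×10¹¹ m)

L = 0.0580 × 3.828×10²⁶ = 2.22×10²⁵ W.
From T_eq⁴ = L(1−A)/(16πσd²): d = √[L(1−A)/(16πσT_eq⁴)].
d = √[2.22×10²⁵ × 0.85 / (16π × 5.67×10⁻⁸ × (247)⁴)] = 4.22×10¹⁰ m = 0.282 AU.

d ≈ 0.282 AU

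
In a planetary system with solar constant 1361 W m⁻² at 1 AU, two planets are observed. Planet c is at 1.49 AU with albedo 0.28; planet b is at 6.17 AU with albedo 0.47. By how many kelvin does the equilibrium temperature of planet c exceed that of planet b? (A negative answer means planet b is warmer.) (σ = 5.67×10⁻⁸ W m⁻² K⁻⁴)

T_eq = [S₀(1−A)/(4σd²)]^(1/4), so T ∝ (1−A)^(1/4) / √d.
T₁ = [1361×0.72/(4×5.67×10⁻⁸×1.49²)]^(1/4) = 210.04 K.
T₂ = [1361×0.53/(4×5.67×10⁻⁸×6.17²)]^(1/4) = 95.60 K.

ΔT ≈ 114.4 K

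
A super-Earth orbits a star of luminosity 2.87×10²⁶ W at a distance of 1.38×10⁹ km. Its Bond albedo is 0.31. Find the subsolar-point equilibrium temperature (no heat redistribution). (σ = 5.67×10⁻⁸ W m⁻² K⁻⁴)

T_ss ≈ 110 K

d = 1.38×10⁹ km = 1.38×10¹² m.
Flux: S = L/(4πd²) = 2.87×10²⁶/(4π×(1.38×10¹²)²) = 12.0 W m⁻².
At the subsolar point the surface absorbs S(1−A) and emits σT⁴ per unit area — no factor of 4, since only the local patch is in balance.
T = [12.0 × 0.69 / 5.67×10⁻⁸]^(1/4) = (1.46×10⁸)^(1/4) = 110 K.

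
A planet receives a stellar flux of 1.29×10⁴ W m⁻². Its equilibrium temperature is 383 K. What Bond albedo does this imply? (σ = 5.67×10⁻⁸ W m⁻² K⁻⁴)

From T_eq⁴ = S(1−A)/(4σ): 1−A = 4σT_eq⁴/S.
1−A = 4 × 5.67×10⁻⁸ × (383)⁴ / 1.29×10⁴ = 0.378.

A ≈ 0.62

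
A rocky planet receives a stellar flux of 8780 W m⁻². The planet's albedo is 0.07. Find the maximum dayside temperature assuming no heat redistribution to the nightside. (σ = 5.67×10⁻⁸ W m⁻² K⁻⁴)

With no redistribution each surface element balances locally: S(1−A) = σT⁴.
T = [8780 × 0.93 / 5.67×10⁻⁸]^(1/4) = (1.44×10¹¹)^(1/4) = 616 K.

T_ss ≈ 616 K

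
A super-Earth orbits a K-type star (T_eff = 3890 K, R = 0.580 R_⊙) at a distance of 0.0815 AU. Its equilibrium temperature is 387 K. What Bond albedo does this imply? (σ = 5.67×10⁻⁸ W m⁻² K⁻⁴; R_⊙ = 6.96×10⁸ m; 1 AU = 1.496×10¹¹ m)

A ≈ 0.64

R_⋆ = 0.580 × 6.96×10⁸ = 4.04×10⁸ m.
d = 0.0815 AU = 1.22×10¹⁰ m.
L = 4πR_⋆²σT_⋆⁴ = 4π(4.04×10⁸)² × 5.67×10⁻⁸ × (3890)⁴ = 2.66×10²⁵ W.
S = L/(4πd²) = 1.42×10⁴ W m⁻².
From T_eq⁴ = S(1−A)/(4σ): 1−A = 4σT_eq⁴/S.
1−A = 4 × 5.67×10⁻⁸ × (387)⁴ / 1.42×10⁴ = 0.357.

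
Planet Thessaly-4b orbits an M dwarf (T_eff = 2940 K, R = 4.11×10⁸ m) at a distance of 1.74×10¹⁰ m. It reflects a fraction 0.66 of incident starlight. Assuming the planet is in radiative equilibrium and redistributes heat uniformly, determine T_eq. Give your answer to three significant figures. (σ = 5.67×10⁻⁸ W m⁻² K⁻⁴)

L = 4πR_⋆²σT_⋆⁴ = 4π(4.11×10⁸)² × 5.67×10⁻⁸ × (2940)⁴ = 8.99×10²⁴ W.
S = L/(4πd²) = 2360 W m⁻².
Energy balance: absorbed = emitted ⇒ πR²·S(1−A) = 4πR²·σT_eq⁴, so T_eq⁴ = S(1−A)/(4σ).
T_eq = [2360 × 0.34 / (4 × 5.67×10⁻⁸)]^(1/4) = (3.54×10⁹)^(1/4) = 244 K.

T_eq ≈ 244 K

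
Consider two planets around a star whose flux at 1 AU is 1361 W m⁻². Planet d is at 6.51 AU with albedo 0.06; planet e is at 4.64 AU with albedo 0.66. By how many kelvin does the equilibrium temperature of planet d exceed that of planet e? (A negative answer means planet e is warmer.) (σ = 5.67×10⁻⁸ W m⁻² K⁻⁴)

T_eq = [S₀(1−A)/(4σd²)]^(1/4), so T ∝ (1−A)^(1/4) / √d.
T₁ = [1361×0.94/(4×5.67×10⁻⁸×6.51²)]^(1/4) = 107.41 K.
T₂ = [1361×0.34/(4×5.67×10⁻⁸×4.64²)]^(1/4) = 98.67 K.

ΔT ≈ 8.7 K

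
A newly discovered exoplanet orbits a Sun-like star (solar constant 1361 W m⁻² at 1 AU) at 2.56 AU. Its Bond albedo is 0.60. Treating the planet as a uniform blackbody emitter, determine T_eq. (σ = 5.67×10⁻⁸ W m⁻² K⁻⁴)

T_eq ≈ 138 K

Flux at 2.56 AU: S = 1361/2.56² = 208 W m⁻².
Energy balance: absorbed = emitted ⇒ πR²·S(1−A) = 4πR²·σT_eq⁴, so T_eq⁴ = S(1−A)/(4σ).
T_eq = [208 × 0.40 / (4 × 5.67×10⁻⁸)]^(1/4) = (3.66×10⁸)^(1/4) = 138 K.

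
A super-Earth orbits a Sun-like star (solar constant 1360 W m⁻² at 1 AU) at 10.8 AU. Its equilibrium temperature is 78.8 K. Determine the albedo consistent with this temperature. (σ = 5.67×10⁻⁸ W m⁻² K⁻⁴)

A ≈ 0.25

Flux at 10.8 AU: S = 1360/10.8² = 11.7 W m⁻².
From T_eq⁴ = S(1−A)/(4σ): 1−A = 4σT_eq⁴/S.
1−A = 4 × 5.67×10⁻⁸ × (78.8)⁴ / 11.7 = 0.750.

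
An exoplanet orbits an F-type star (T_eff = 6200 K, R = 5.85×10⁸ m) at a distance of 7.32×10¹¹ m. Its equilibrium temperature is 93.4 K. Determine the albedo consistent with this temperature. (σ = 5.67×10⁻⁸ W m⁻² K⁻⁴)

L = 4πR_⋆²σT_⋆⁴ = 4π(5.85×10⁸)² × 5.67×10⁻⁸ × (6200)⁴ = 3.60×10²⁶ W.
S = L/(4πd²) = 53.5 W m⁻².
From T_eq⁴ = S(1−A)/(4σ): 1−A = 4σT_eq⁴/S.
1−A = 4 × 5.67×10⁻⁸ × (93.4)⁴ / 53.5 = 0.323.

A ≈ 0.68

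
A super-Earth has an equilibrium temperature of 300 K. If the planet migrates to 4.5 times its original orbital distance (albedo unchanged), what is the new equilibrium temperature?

T_eq ∝ L^(1/4) · d^(−1/2).
T′ = 300 / 4.5^(1/2) = 141 K.

T_eq ≈ 141 K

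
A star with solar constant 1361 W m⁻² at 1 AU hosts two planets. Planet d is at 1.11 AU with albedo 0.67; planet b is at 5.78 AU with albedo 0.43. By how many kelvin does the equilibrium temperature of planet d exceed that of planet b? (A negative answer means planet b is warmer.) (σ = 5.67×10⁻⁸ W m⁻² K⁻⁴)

T_eq = [S₀(1−A)/(4σd²)]^(1/4), so T ∝ (1−A)^(1/4) / √d.
T₁ = [1361×0.33/(4×5.67×10⁻⁸×1.11²)]^(1/4) = 200.23 K.
T₂ = [1361×0.57/(4×5.67×10⁻⁸×5.78²)]^(1/4) = 100.59 K.

ΔT ≈ 99.6 K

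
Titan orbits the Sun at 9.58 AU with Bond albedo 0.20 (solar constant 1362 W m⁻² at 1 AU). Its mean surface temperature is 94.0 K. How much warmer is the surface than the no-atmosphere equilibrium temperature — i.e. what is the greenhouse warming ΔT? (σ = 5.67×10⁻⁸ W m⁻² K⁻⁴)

ΔT ≈ 8.9 K

S = 1362/9.58² = 14.84 W m⁻².
T_eq = [S(1−A)/(4σ)]^(1/4) = [14.84×0.80/(4×5.67×10⁻⁸)]^(1/4) = 85.1 K.
ΔT = T_surf − T_eq = 94 − 85.1.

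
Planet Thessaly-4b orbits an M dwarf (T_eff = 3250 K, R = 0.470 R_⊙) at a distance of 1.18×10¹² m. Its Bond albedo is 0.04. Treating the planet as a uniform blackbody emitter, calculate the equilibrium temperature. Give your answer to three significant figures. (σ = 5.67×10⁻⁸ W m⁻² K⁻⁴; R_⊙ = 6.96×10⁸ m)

R_⋆ = 0.470 × 6.96×10⁸ = 3.27×10⁸ m.
L = 4πR_⋆²σT_⋆⁴ = 4π(3.27×10⁸)² × 5.67×10⁻⁸ × (3250)⁴ = 8.51×10²⁴ W.
S = L/(4πd²) = 0.486 W m⁻².
Energy balance: absorbed = emitted ⇒ πR²·S(1−A) = 4πR²·σT_eq⁴, so T_eq⁴ = S(1−A)/(4σ).
T_eq = [0.486 × 0.96 / (4 × 5.67×10⁻⁸)]^(1/4) = (2.06×10⁶)^(1/4) = 37.9 K.

T_eq ≈ 37.9 K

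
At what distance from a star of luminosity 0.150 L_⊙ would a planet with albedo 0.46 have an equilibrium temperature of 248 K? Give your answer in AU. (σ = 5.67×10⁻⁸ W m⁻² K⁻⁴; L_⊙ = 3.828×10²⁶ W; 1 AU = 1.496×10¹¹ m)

L = 0.150 × 3.828×10²⁶ = 5.74×10²⁵ W.
From T_eq⁴ = L(1−A)/(16πσd²): d = √[L(1−A)/(16πσT_eq⁴)].
d = √[5.74×10²⁵ × 0.54 / (16π × 5.67×10⁻⁸ × (248)⁴)] = 5.36×10¹⁰ m = 0.358 AU.

d ≈ 0.358 AU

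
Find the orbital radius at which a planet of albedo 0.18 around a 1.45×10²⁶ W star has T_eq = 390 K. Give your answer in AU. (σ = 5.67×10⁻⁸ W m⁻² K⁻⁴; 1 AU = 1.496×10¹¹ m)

From T_eq⁴ = L(1−A)/(16πσd²): d = √[L(1−A)/(16πσT_eq⁴)].
d = √[1.45×10²⁶ × 0.82 / (16π × 5.67×10⁻⁸ × (390)⁴)] = 4.25×10¹⁰ m = 0.284 AU.

d ≈ 0.284 AU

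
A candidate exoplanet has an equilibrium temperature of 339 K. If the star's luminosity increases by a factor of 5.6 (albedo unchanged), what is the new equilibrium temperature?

T_eq ≈ 521 K

T_eq ∝ L^(1/4) · d^(−1/2).
T′ = 339 × 5.6^(1/4) = 521 K.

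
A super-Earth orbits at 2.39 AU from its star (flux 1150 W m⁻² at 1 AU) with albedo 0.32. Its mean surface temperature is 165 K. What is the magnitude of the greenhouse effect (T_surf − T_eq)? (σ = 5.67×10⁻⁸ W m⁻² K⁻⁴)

S = 1150/2.39² = 201.3 W m⁻².
T_eq = [S(1−A)/(4σ)]^(1/4) = [201.3×0.68/(4×5.67×10⁻⁸)]^(1/4) = 156.7 K.
ΔT = T_surf − T_eq = 165 − 156.7.

ΔT ≈ 8.3 K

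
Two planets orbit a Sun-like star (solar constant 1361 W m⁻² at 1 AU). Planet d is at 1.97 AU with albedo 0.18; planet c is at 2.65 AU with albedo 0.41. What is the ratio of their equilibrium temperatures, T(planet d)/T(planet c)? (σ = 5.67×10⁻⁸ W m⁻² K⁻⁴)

T₁/T₂ ≈ 1.259

T_eq = [S₀(1−A)/(4σd²)]^(1/4), so T ∝ (1−A)^(1/4) / √d.
T₁ = [1361×0.82/(4×5.67×10⁻⁸×1.97²)]^(1/4) = 188.70 K.
T₂ = [1361×0.59/(4×5.67×10⁻⁸×2.65²)]^(1/4) = 149.85 K.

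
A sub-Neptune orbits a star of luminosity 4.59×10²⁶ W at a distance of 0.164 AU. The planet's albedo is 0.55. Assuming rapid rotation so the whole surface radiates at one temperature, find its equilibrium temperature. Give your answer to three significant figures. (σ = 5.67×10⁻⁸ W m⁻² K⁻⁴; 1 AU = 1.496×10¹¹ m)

T_eq ≈ 589 K

d = 0.164 AU = 2.45×10¹⁰ m.
Flux: S = L/(4πd²) = 4.59×10²⁶/(4π×(2.45×10¹⁰)²) = 6.07×10⁴ W m⁻².
Energy balance: absorbed = emitted ⇒ πR²·S(1−A) = 4πR²·σT_eq⁴, so T_eq⁴ = S(1−A)/(4σ).
T_eq = [6.07×10⁴ × 0.45 / (4 × 5.67×10⁻⁸)]^(1/4) = (1.20×10¹¹)^(1/4) = 589 K.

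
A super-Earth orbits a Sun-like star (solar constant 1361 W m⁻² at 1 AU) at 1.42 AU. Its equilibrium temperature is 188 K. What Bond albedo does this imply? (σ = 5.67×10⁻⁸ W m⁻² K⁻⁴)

A ≈ 0.58

Flux at 1.42 AU: S = 1361/1.42² = 675 W m⁻².
From T_eq⁴ = S(1−A)/(4σ): 1−A = 4σT_eq⁴/S.
1−A = 4 × 5.67×10⁻⁸ × (188)⁴ / 675 = 0.420.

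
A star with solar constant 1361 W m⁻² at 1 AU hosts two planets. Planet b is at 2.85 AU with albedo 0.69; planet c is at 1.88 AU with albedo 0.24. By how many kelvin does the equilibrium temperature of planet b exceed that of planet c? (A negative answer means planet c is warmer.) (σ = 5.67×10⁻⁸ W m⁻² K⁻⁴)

T_eq = [S₀(1−A)/(4σd²)]^(1/4), so T ∝ (1−A)^(1/4) / √d.
T₁ = [1361×0.31/(4×5.67×10⁻⁸×2.85²)]^(1/4) = 123.02 K.
T₂ = [1361×0.76/(4×5.67×10⁻⁸×1.88²)]^(1/4) = 189.53 K.

ΔT ≈ -66.5 K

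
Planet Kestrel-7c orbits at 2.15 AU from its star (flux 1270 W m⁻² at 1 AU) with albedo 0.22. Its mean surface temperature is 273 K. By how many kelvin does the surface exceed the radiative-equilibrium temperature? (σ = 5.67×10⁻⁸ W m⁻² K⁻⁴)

ΔT ≈ 97.7 K

S = 1270/2.15² = 274.7 W m⁻².
T_eq = [S(1−A)/(4σ)]^(1/4) = [274.7×0.78/(4×5.67×10⁻⁸)]^(1/4) = 175.3 K.
ΔT = T_surf − T_eq = 273 − 175.3.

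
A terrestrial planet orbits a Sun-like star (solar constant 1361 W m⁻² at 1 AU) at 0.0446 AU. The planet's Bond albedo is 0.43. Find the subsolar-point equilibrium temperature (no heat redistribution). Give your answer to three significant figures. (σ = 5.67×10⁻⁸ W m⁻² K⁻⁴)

T_ss ≈ 1620 K

Flux at 0.0446 AU: S = 1361/0.0446² = 6.84×10⁵ W m⁻².
At the subsolar point the surface absorbs S(1−A) and emits σT⁴ per unit area — no factor of 4, since only the local patch is in balance.
T = [6.84×10⁵ × 0.57 / 5.67×10⁻⁸]^(1/4) = (6.88×10¹²)^(1/4) = 1620 K.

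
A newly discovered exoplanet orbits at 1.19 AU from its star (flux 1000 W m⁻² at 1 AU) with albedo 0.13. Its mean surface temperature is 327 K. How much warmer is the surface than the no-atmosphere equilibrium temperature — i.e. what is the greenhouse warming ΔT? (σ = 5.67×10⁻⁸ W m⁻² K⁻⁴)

ΔT ≈ 98.9 K

S = 1000/1.19² = 706.2 W m⁻².
T_eq = [S(1−A)/(4σ)]^(1/4) = [706.2×0.87/(4×5.67×10⁻⁸)]^(1/4) = 228.1 K.
ΔT = T_surf − T_eq = 327 − 228.1.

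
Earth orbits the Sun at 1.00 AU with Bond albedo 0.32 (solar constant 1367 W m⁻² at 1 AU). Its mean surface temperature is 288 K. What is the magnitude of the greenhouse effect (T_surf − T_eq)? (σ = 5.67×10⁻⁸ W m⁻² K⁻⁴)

S = 1367/1.00² = 1367 W m⁻².
T_eq = [S(1−A)/(4σ)]^(1/4) = [1367×0.68/(4×5.67×10⁻⁸)]^(1/4) = 253.0 K.
ΔT = T_surf − T_eq = 288 − 253.0.

ΔT ≈ 35.0 K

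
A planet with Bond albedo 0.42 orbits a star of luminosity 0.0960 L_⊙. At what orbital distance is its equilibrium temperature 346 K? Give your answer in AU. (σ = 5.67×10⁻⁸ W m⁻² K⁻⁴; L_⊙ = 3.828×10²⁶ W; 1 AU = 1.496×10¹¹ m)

d ≈ 0.153 AU

L = 0.0960 × 3.828×10²⁶ = 3.67×10²⁵ W.
From T_eq⁴ = L(1−A)/(16πσd²): d = √[L(1−A)/(16πσT_eq⁴)].
d = √[3.67×10²⁵ × 0.58 / (16π × 5.67×10⁻⁸ × (346)⁴)] = 2.28×10¹⁰ m = 0.153 AU.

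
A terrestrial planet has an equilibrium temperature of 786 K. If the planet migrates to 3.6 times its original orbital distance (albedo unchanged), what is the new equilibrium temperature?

T_eq ≈ 414 K

T_eq ∝ L^(1/4) · d^(−1/2).
T′ = 786 / 3.6^(1/2) = 414 K.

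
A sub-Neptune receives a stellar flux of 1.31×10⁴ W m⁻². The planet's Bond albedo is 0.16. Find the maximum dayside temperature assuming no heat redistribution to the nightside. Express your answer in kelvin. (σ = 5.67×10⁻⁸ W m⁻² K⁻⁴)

With no redistribution each surface element balances locally: S(1−A) = σT⁴.
T = [1.31×10⁴ × 0.84 / 5.67×10⁻⁸]^(1/4) = (1.94×10¹¹)^(1/4) = 664 K.

T_ss ≈ 664 K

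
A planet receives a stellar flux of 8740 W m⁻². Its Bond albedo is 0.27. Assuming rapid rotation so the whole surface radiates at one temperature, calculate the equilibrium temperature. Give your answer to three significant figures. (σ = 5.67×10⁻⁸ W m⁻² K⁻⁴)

Energy balance: absorbed = emitted ⇒ πR²·S(1−A) = 4πR²·σT_eq⁴, so T_eq⁴ = S(1−A)/(4σ).
T_eq = [8740 × 0.73 / (4 × 5.67×10⁻⁸)]^(1/4) = (2.81×10¹⁰)^(1/4) = 410 K.

T_eq ≈ 410 K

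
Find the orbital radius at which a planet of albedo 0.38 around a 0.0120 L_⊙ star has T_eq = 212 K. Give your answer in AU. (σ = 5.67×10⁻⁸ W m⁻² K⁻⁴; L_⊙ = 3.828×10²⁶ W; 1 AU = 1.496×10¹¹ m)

d ≈ 0.149 AU

L = 0.0120 × 3.828×10²⁶ = 4.59×10²⁴ W.
From T_eq⁴ = L(1−A)/(16πσd²): d = √[L(1−A)/(16πσT_eq⁴)].
d = √[4.59×10²⁴ × 0.62 / (16π × 5.67×10⁻⁸ × (212)⁴)] = 2.22×10¹⁰ m = 0.149 AU.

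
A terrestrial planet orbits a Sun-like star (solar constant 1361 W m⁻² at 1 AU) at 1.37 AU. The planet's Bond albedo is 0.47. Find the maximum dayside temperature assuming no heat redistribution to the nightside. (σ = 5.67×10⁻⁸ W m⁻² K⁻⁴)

Flux at 1.37 AU: S = 1361/1.37² = 725 W m⁻².
With no redistribution each surface element balances locally: S(1−A) = σT⁴.
T = [725 × 0.53 / 5.67×10⁻⁸]^(1/4) = (6.78×10⁹)^(1/4) = 287 K.

T_ss ≈ 287 K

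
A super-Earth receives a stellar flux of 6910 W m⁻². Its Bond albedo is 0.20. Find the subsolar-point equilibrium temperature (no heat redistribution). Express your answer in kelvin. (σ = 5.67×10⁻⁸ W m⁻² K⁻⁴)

At the subsolar point the surface absorbs S(1−A) and emits σT⁴ per unit area — no factor of 4, since only the local patch is in balance.
T = [6910 × 0.80 / 5.67×10⁻⁸]^(1/4) = (9.75×10¹⁰)^(1/4) = 559 K.

T_ss ≈ 559 K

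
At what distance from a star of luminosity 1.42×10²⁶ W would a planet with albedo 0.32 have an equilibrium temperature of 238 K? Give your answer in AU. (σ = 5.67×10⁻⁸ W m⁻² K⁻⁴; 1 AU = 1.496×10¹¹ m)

From T_eq⁴ = L(1−A)/(16πσd²): d = √[L(1−A)/(16πσT_eq⁴)].
d = √[1.42×10²⁶ × 0.68 / (16π × 5.67×10⁻⁸ × (238)⁴)] = 1.03×10¹¹ m = 0.687 AU.

d ≈ 0.687 AU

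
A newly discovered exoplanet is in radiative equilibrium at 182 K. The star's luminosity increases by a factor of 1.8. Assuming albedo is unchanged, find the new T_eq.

T_eq ∝ L^(1/4) · d^(−1/2).
T′ = 182 × 1.8^(1/4) = 211 K.

T_eq ≈ 211 K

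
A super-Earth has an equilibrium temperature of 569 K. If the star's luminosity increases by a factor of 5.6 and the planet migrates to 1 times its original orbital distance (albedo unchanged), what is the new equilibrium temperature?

T_eq ≈ 875 K

T_eq ∝ L^(1/4) · d^(−1/2).
T′ = 569 × 5.6^(1/4) / 1^(1/2) = 875 K.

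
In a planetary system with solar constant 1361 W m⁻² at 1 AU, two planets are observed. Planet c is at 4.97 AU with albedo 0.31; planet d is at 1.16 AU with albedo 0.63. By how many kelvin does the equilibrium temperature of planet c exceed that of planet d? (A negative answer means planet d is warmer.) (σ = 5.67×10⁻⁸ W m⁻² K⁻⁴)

T_eq = [S₀(1−A)/(4σd²)]^(1/4), so T ∝ (1−A)^(1/4) / √d.
T₁ = [1361×0.69/(4×5.67×10⁻⁸×4.97²)]^(1/4) = 113.79 K.
T₂ = [1361×0.37/(4×5.67×10⁻⁸×1.16²)]^(1/4) = 201.55 K.

ΔT ≈ -87.8 K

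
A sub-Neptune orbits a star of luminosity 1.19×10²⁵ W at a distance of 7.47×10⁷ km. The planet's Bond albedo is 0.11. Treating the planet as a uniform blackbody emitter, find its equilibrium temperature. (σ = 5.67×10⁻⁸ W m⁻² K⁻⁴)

d = 7.47×10⁷ km = 7.47×10¹⁰ m.
Flux: S = L/(4πd²) = 1.19×10²⁵/(4π×(7.47×10¹⁰)²) = 170 W m⁻².
Energy balance: absorbed = emitted ⇒ πR²·S(1−A) = 4πR²·σT_eq⁴, so T_eq⁴ = S(1−A)/(4σ).
T_eq = [170 × 0.89 / (4 × 5.67×10⁻⁸)]^(1/4) = (6.66×10⁸)^(1/4) = 161 K.

T_eq ≈ 161 K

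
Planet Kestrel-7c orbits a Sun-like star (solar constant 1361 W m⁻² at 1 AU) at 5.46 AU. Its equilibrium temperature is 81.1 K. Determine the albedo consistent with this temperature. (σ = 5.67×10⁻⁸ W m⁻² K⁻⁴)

A ≈ 0.79

Flux at 5.46 AU: S = 1361/5.46² = 45.7 W m⁻².
From T_eq⁴ = S(1−A)/(4σ): 1−A = 4σT_eq⁴/S.
1−A = 4 × 5.67×10⁻⁸ × (81.1)⁴ / 45.7 = 0.215.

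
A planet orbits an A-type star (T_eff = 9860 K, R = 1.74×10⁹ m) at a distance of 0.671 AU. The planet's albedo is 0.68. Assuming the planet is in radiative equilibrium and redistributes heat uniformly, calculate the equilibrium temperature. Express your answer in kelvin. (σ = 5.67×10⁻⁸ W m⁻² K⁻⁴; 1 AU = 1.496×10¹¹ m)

T_eq ≈ 690 K

d = 0.671 AU = 1.00×10¹¹ m.
L = 4πR_⋆²σT_⋆⁴ = 4π(1.74×10⁹)² × 5.67×10⁻⁸ × (9860)⁴ = 2.04×10²⁸ W.
S = L/(4πd²) = 1.61×10⁵ W m⁻².
Energy balance: absorbed = emitted ⇒ πR²·S(1−A) = 4πR²·σT_eq⁴, so T_eq⁴ = S(1−A)/(4σ).
T_eq = [1.61×10⁵ × 0.32 / (4 × 5.67×10⁻⁸)]^(1/4) = (2.27×10¹¹)^(1/4) = 690 K.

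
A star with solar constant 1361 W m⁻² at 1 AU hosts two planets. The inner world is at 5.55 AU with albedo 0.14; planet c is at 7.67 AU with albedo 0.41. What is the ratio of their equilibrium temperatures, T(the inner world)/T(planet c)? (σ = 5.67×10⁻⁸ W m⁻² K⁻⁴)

T₁/T₂ ≈ 1.292

T_eq = [S₀(1−A)/(4σd²)]^(1/4), so T ∝ (1−A)^(1/4) / √d.
T₁ = [1361×0.86/(4×5.67×10⁻⁸×5.55²)]^(1/4) = 113.77 K.
T₂ = [1361×0.59/(4×5.67×10⁻⁸×7.67²)]^(1/4) = 88.08 K.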